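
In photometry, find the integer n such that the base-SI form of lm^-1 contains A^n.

lm = cd.
So lm⁻¹ = cd⁻¹.
The exponent of A is 0.

0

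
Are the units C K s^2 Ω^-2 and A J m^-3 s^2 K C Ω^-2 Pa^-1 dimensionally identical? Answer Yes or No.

No

Left side:
  C = s·A.
  Ω = kg·m²·s⁻³·A⁻².
  So Ω⁻² = kg⁻²·m⁻⁴·s⁶·A⁴.
  Combining: C·K·s²·Ω⁻² = (s·A) · K · s² · (kg⁻²·m⁻⁴·s⁶·A⁴) = kg⁻²·m⁻⁴·s⁹·A⁵·K.
Right side:
  J = N·m (work = force × distance),
      = kg·m²·s⁻².
  C = A·s = s·A (charge = current × time).
  Ω = V/A (resistance = voltage per current),
      = kg·m²·s⁻³·A⁻².
  So Ω⁻² = kg⁻²·m⁻⁴·s⁶·A⁴.
  Pa = N/m² (pressure = force per area),
      = kg·m⁻¹·s⁻².
  So Pa⁻¹ = kg⁻¹·m·s².
  Combining: A·J·m⁻³·s²·K·C·Ω⁻²·Pa⁻¹ = A · (kg·m²·s⁻²) · m⁻³ · s² · K · (s·A) · (kg⁻²·m⁻⁴·s⁶·A⁴) · (kg⁻¹·m·s²) = kg⁻²·m⁻⁴·s⁹·A⁶·K.
Left is kg⁻²·m⁻⁴·s⁹·A⁵·K; right is kg⁻²·m⁻⁴·s⁹·A⁶·K — different.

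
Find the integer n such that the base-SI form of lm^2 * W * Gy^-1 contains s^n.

-1

lm = cd.
So lm² = cd².
W = kg·m²·s⁻³.
Gy = m²·s⁻².
So Gy⁻¹ = m⁻²·s².
Combining: lm²·W·Gy⁻¹ = cd² · (kg·m²·s⁻³) · (m⁻²·s²) = kg·s⁻¹·cd².
The exponent of s is -1.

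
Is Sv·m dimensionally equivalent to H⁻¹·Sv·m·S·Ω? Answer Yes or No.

Left side:
  Sv = J/kg (equivalent dose = energy per mass),
      = m²·s⁻².
  Combining: Sv·m = (m²·s⁻²) · m = m³·s⁻².
Right side:
  H = kg·m²·s⁻²·A⁻².
  So H⁻¹ = kg⁻¹·m⁻²·s²·A².
  Sv = m²·s⁻².
  S = kg⁻¹·m⁻²·s³·A².
  Ω = kg·m²·s⁻³·A⁻².
  Combining: H⁻¹·Sv·m·S·Ω = (kg⁻¹·m⁻²·s²·A²) · (m²·s⁻²) · m · (kg⁻¹·m⁻²·s³·A²) · (kg·m²·s⁻³·A⁻²) = kg⁻¹·m·A².
Left is m³·s⁻²; right is kg⁻¹·m·A² — different.

No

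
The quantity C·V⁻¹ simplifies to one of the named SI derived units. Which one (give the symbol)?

C = A·s = s·A (charge = current × time).
V = W/A (potential = power per current),
    = kg·m²·s⁻³·A⁻¹.
So V⁻¹ = kg⁻¹·m⁻²·s³·A.
Combining: C·V⁻¹ = (s·A) · (kg⁻¹·m⁻²·s³·A) = kg⁻¹·m⁻²·s⁴·A².
kg⁻¹·m⁻²·s⁴·A² is the base-SI form of the farad.

F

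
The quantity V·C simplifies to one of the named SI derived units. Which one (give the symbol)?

J

V = W/A (potential = power per current),
    = kg·m²·s⁻³·A⁻¹.
C = A·s = s·A (charge = current × time).
Combining: V·C = (kg·m²·s⁻³·A⁻¹) · (s·A) = kg·m²·s⁻².
kg·m²·s⁻² is the base-SI form of the joule.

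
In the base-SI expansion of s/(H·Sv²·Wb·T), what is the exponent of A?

4

H = Wb/A (inductance = flux per current),
    = kg·m²·s⁻²·A⁻².
So H⁻¹ = kg⁻¹·m⁻²·s²·A².
Sv = J/kg (equivalent dose = energy per mass),
    = m²·s⁻².
So Sv⁻² = m⁻⁴·s⁴.
Wb = V·s (flux: a volt is a weber per second),
    = kg·m²·s⁻²·A⁻¹.
So Wb⁻¹ = kg⁻¹·m⁻²·s²·A.
T = Wb/m² (flux density = flux per area),
    = kg·s⁻²·A⁻¹.
So T⁻¹ = kg⁻¹·s²·A.
Combining: H⁻¹·s·Sv⁻²·Wb⁻¹·T⁻¹ = (kg⁻¹·m⁻²·s²·A²) · s · (m⁻⁴·s⁴) · (kg⁻¹·m⁻²·s²·A) · (kg⁻¹·s²·A) = kg⁻³·m⁻⁸·s¹¹·A⁴.
The exponent of A is 4.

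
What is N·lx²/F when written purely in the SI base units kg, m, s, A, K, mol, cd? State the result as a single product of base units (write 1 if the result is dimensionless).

kg²·m⁻¹·s⁻⁶·A⁻²·cd²

N = kg·m/s² = kg·m·s⁻² (force = mass × acceleration).
F = C/V (capacitance = charge per voltage),
    = A·s/(kg·m²·s⁻³·A⁻¹) (substituting C and V),
    = kg⁻¹·m⁻²·s⁴·A².
So F⁻¹ = kg·m²·s⁻⁴·A⁻².
lx = lm/m² (illuminance = luminous flux per area),
    = m⁻²·cd.
So lx² = m⁻⁴·cd².
Combining: N·F⁻¹·lx² = (kg·m·s⁻²) · (kg·m²·s⁻⁴·A⁻²) · (m⁻⁴·cd²) = kg²·m⁻¹·s⁻⁶·A⁻²·cd².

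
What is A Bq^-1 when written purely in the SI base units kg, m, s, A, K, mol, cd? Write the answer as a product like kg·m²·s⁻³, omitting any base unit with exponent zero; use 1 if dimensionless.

s·A

Bq = 1/s = s⁻¹ (activity is decays per second).
So Bq⁻¹ = s.
Combining: A·Bq⁻¹ = A · s = s·A.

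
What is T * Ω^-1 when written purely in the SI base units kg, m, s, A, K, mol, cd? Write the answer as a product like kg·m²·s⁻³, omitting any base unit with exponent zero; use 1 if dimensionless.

m⁻²·s·A

T = Wb/m² (flux density = flux per area),
    = kg·s⁻²·A⁻¹.
Ω = V/A (resistance = voltage per current),
    = kg·m²·s⁻³·A⁻².
So Ω⁻¹ = kg⁻¹·m⁻²·s³·A².
Combining: T·Ω⁻¹ = (kg·s⁻²·A⁻¹) · (kg⁻¹·m⁻²·s³·A²) = m⁻²·s·A.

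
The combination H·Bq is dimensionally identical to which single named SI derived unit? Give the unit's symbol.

Ω

H = Wb/A (inductance = flux per current),
    = kg·m²·s⁻²·A⁻².
Bq = 1/s = s⁻¹ (activity is decays per second).
Combining: H·Bq = (kg·m²·s⁻²·A⁻²) · s⁻¹ = kg·m²·s⁻³·A⁻².
kg·m²·s⁻³·A⁻² is the base-SI form of the ohm.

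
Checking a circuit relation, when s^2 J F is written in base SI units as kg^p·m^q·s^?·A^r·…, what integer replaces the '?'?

J = kg·m²·s⁻².
F = kg⁻¹·m⁻²·s⁴·A².
Combining: s²·J·F = s² · (kg·m²·s⁻²) · (kg⁻¹·m⁻²·s⁴·A²) = s⁴·A².
The exponent of s is 4.

4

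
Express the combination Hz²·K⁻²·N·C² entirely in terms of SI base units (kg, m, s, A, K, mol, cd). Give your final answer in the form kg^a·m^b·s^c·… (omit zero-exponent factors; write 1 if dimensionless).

kg·m·s⁻²·A²·K⁻²

Hz = 1/s = s⁻¹ (frequency is cycles per second).
So Hz² = s⁻².
N = kg·m/s² = kg·m·s⁻² (force = mass × acceleration).
C = A·s = s·A (charge = current × time).
So C² = s²·A².
Combining: Hz²·K⁻²·N·C² = s⁻² · K⁻² · (kg·m·s⁻²) · (s²·A²) = kg·m·s⁻²·A²·K⁻².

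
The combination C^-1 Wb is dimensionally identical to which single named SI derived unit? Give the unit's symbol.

Ω

C = s·A.
So C⁻¹ = s⁻¹·A⁻¹.
Wb = kg·m²·s⁻²·A⁻¹.
Combining: C⁻¹·Wb = (s⁻¹·A⁻¹) · (kg·m²·s⁻²·A⁻¹) = kg·m²·s⁻³·A⁻².
kg·m²·s⁻³·A⁻² is the base-SI form of the ohm.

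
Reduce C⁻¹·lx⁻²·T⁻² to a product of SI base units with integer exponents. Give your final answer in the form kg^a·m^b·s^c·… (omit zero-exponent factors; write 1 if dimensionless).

kg⁻²·m⁴·s³·A·cd⁻²

C = s·A.
So C⁻¹ = s⁻¹·A⁻¹.
lx = m⁻²·cd.
So lx⁻² = m⁴·cd⁻².
T = kg·s⁻²·A⁻¹.
So T⁻² = kg⁻²·s⁴·A².
Combining: C⁻¹·lx⁻²·T⁻² = (s⁻¹·A⁻¹) · (m⁴·cd⁻²) · (kg⁻²·s⁴·A²) = kg⁻²·m⁴·s³·A·cd⁻².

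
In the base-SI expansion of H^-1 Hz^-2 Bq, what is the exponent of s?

3

H = Wb/A (inductance = flux per current),
    = kg·m²·s⁻²·A⁻².
So H⁻¹ = kg⁻¹·m⁻²·s²·A².
Hz = 1/s = s⁻¹ (frequency is cycles per second).
So Hz⁻² = s².
Bq = 1/s = s⁻¹ (activity is decays per second).
Combining: H⁻¹·Hz⁻²·Bq = (kg⁻¹·m⁻²·s²·A²) · s² · s⁻¹ = kg⁻¹·m⁻²·s³·A².
The exponent of s is 3.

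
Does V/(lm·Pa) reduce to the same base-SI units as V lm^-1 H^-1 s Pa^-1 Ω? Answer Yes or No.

Left side:
  V = W/A (potential = power per current),
      = kg·m²·s⁻³·A⁻¹.
  lm = cd·sr = cd (luminous flux; sr is dimensionless).
  So lm⁻¹ = cd⁻¹.
  Pa = N/m² (pressure = force per area),
      = kg·m⁻¹·s⁻².
  So Pa⁻¹ = kg⁻¹·m·s².
  Combining: V·lm⁻¹·Pa⁻¹ = (kg·m²·s⁻³·A⁻¹) · cd⁻¹ · (kg⁻¹·m·s²) = m³·s⁻¹·A⁻¹·cd⁻¹.
Right side:
  V = W/A (potential = power per current),
      = kg·m²·s⁻³·A⁻¹.
  lm = cd·sr = cd (luminous flux; sr is dimensionless).
  So lm⁻¹ = cd⁻¹.
  H = Wb/A (inductance = flux per current),
      = kg·m²·s⁻²·A⁻².
  So H⁻¹ = kg⁻¹·m⁻²·s²·A².
  Pa = N/m² (pressure = force per area),
      = kg·m⁻¹·s⁻².
  So Pa⁻¹ = kg⁻¹·m·s².
  Ω = V/A (resistance = voltage per current),
      = kg·m²·s⁻³·A⁻².
  Combining: V·lm⁻¹·H⁻¹·s·Pa⁻¹·Ω = (kg·m²·s⁻³·A⁻¹) · cd⁻¹ · (kg⁻¹·m⁻²·s²·A²) · s · (kg⁻¹·m·s²) · (kg·m²·s⁻³·A⁻²) = m³·s⁻¹·A⁻¹·cd⁻¹.
Both reduce to m³·s⁻¹·A⁻¹·cd⁻¹.

Yes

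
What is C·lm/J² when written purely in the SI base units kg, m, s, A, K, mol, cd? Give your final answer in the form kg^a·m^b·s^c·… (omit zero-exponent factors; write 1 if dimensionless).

kg⁻²·m⁻⁴·s⁵·A·cd

C = s·A.
J = kg·m²·s⁻².
So J⁻² = kg⁻²·m⁻⁴·s⁴.
lm = cd.
Combining: C·J⁻²·lm = (s·A) · (kg⁻²·m⁻⁴·s⁴) · cd = kg⁻²·m⁻⁴·s⁵·A·cd.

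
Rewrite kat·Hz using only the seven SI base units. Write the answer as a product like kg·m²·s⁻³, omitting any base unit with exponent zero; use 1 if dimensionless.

s⁻²·mol

kat = mol/s = s⁻¹·mol (catalytic activity).
Hz = 1/s = s⁻¹ (frequency is cycles per second).
Combining: kat·Hz = (s⁻¹·mol) · s⁻¹ = s⁻²·mol.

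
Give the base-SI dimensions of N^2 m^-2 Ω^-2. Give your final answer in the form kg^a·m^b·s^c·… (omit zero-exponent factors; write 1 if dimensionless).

N = kg·m·s⁻².
So N² = kg²·m²·s⁻⁴.
Ω = kg·m²·s⁻³·A⁻².
So Ω⁻² = kg⁻²·m⁻⁴·s⁶·A⁴.
Combining: N²·m⁻²·Ω⁻² = (kg²·m²·s⁻⁴) · m⁻² · (kg⁻²·m⁻⁴·s⁶·A⁴) = m⁻⁴·s²·A⁴.

m⁻⁴·s²·A⁴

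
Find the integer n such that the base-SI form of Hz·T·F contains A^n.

1

Hz = 1/s = s⁻¹ (frequency is cycles per second).
T = Wb/m² (flux density = flux per area),
    = kg·s⁻²·A⁻¹.
F = C/V (capacitance = charge per voltage),
    = A·s/(kg·m²·s⁻³·A⁻¹) (substituting C and V),
    = kg⁻¹·m⁻²·s⁴·A².
Combining: Hz·T·F = s⁻¹ · (kg·s⁻²·A⁻¹) · (kg⁻¹·m⁻²·s⁴·A²) = m⁻²·s·A.
The exponent of A is 1.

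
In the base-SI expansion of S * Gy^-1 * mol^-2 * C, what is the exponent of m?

-4

S = kg⁻¹·m⁻²·s³·A².
Gy = m²·s⁻².
So Gy⁻¹ = m⁻²·s².
C = s·A.
Combining: S·Gy⁻¹·mol⁻²·C = (kg⁻¹·m⁻²·s³·A²) · (m⁻²·s²) · mol⁻² · (s·A) = kg⁻¹·m⁻⁴·s⁶·A³·mol⁻².
The exponent of m is -4.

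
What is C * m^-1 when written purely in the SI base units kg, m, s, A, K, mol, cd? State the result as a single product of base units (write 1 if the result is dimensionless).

C = s·A.
Combining: C·m⁻¹ = (s·A) · m⁻¹ = m⁻¹·s·A.

m⁻¹·s·A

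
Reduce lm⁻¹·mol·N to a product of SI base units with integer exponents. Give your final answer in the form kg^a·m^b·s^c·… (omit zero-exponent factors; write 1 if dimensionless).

kg·m·s⁻²·mol·cd⁻¹

lm = cd·sr = cd (luminous flux; sr is dimensionless).
So lm⁻¹ = cd⁻¹.
N = kg·m/s² = kg·m·s⁻² (force = mass × acceleration).
Combining: lm⁻¹·mol·N = cd⁻¹ · mol · (kg·m·s⁻²) = kg·m·s⁻²·mol·cd⁻¹.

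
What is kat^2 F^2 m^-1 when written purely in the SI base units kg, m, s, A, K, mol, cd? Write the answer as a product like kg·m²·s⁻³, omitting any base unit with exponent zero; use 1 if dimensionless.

kat = mol/s = s⁻¹·mol (catalytic activity).
So kat² = s⁻²·mol².
F = C/V (capacitance = charge per voltage),
    = A·s/(kg·m²·s⁻³·A⁻¹) (substituting C and V),
    = kg⁻¹·m⁻²·s⁴·A².
So F² = kg⁻²·m⁻⁴·s⁸·A⁴.
Combining: kat²·F²·m⁻¹ = (s⁻²·mol²) · (kg⁻²·m⁻⁴·s⁸·A⁴) · m⁻¹ = kg⁻²·m⁻⁵·s⁶·A⁴·mol².

kg⁻²·m⁻⁵·s⁶·A⁴·mol²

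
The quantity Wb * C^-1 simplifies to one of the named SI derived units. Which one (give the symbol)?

Wb = V·s (flux: a volt is a weber per second),
    = kg·m²·s⁻²·A⁻¹.
C = A·s = s·A (charge = current × time).
So C⁻¹ = s⁻¹·A⁻¹.
Combining: Wb·C⁻¹ = (kg·m²·s⁻²·A⁻¹) · (s⁻¹·A⁻¹) = kg·m²·s⁻³·A⁻².
kg·m²·s⁻³·A⁻² is the base-SI form of the ohm.

Ω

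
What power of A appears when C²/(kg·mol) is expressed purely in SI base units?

2

C = A·s = s·A (charge = current × time).
So C² = s²·A².
Combining: kg⁻¹·C²·mol⁻¹ = kg⁻¹ · (s²·A²) · mol⁻¹ = kg⁻¹·s²·A²·mol⁻¹.
The exponent of A is 2.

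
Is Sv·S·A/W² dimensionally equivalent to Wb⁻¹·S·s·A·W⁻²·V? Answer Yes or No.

Left side:
  Sv = J/kg (equivalent dose = energy per mass),
      = m²·s⁻².
  S = 1/Ω (conductance is reciprocal resistance),
      = kg⁻¹·m⁻²·s³·A².
  W = J/s (power = energy per time),
      = kg·m²·s⁻³.
  So W⁻² = kg⁻²·m⁻⁴·s⁶.
  Combining: Sv·S·W⁻²·A = (m²·s⁻²) · (kg⁻¹·m⁻²·s³·A²) · (kg⁻²·m⁻⁴·s⁶) · A = kg⁻³·m⁻⁴·s⁷·A³.
Right side:
  Wb = kg·m²·s⁻²·A⁻¹.
  So Wb⁻¹ = kg⁻¹·m⁻²·s²·A.
  S = kg⁻¹·m⁻²·s³·A².
  W = kg·m²·s⁻³.
  So W⁻² = kg⁻²·m⁻⁴·s⁶.
  V = kg·m²·s⁻³·A⁻¹.
  Combining: Wb⁻¹·S·s·A·W⁻²·V = (kg⁻¹·m⁻²·s²·A) · (kg⁻¹·m⁻²·s³·A²) · s · A · (kg⁻²·m⁻⁴·s⁶) · (kg·m²·s⁻³·A⁻¹) = kg⁻³·m⁻⁶·s⁹·A³.
Left is kg⁻³·m⁻⁴·s⁷·A³; right is kg⁻³·m⁻⁶·s⁹·A³ — different.

No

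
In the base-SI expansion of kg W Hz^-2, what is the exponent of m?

W = kg·m²·s⁻³.
Hz = s⁻¹.
So Hz⁻² = s².
Combining: kg·W·Hz⁻² = kg · (kg·m²·s⁻³) · s² = kg²·m²·s⁻¹.
The exponent of m is 2.

2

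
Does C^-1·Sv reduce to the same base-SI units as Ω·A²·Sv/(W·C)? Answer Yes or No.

Yes

Left side:
  C = A·s = s·A (charge = current × time).
  So C⁻¹ = s⁻¹·A⁻¹.
  Sv = J/kg (equivalent dose = energy per mass),
      = m²·s⁻².
  Combining: C⁻¹·Sv = (s⁻¹·A⁻¹) · (m²·s⁻²) = m²·s⁻³·A⁻¹.
Right side:
  W = J/s (power = energy per time),
      = kg·m²·s⁻³.
  So W⁻¹ = kg⁻¹·m⁻²·s³.
  Ω = V/A (resistance = voltage per current),
      = kg·m²·s⁻³·A⁻².
  C = A·s = s·A (charge = current × time).
  So C⁻¹ = s⁻¹·A⁻¹.
  Sv = J/kg (equivalent dose = energy per mass),
      = m²·s⁻².
  Combining: W⁻¹·Ω·C⁻¹·A²·Sv = (kg⁻¹·m⁻²·s³) · (kg·m²·s⁻³·A⁻²) · (s⁻¹·A⁻¹) · A² · (m²·s⁻²) = m²·s⁻³·A⁻¹.
Both reduce to m²·s⁻³·A⁻¹.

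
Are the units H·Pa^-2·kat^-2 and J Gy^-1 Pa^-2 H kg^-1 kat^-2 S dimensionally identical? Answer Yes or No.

No

Left side:
  H = Wb/A (inductance = flux per current),
      = kg·m²·s⁻²·A⁻².
  Pa = N/m² (pressure = force per area),
      = kg·m⁻¹·s⁻².
  So Pa⁻² = kg⁻²·m²·s⁴.
  kat = mol/s = s⁻¹·mol (catalytic activity).
  So kat⁻² = s²·mol⁻².
  Combining: H·Pa⁻²·kat⁻² = (kg·m²·s⁻²·A⁻²) · (kg⁻²·m²·s⁴) · (s²·mol⁻²) = kg⁻¹·m⁴·s⁴·A⁻²·mol⁻².
Right side:
  J = N·m (work = force × distance),
      = kg·m²·s⁻².
  Gy = J/kg (absorbed dose = energy per mass),
      = m²·s⁻².
  So Gy⁻¹ = m⁻²·s².
  Pa = N/m² (pressure = force per area),
      = kg·m⁻¹·s⁻².
  So Pa⁻² = kg⁻²·m²·s⁴.
  H = Wb/A (inductance = flux per current),
      = kg·m²·s⁻²·A⁻².
  kat = mol/s = s⁻¹·mol (catalytic activity).
  So kat⁻² = s²·mol⁻².
  S = 1/Ω (conductance is reciprocal resistance),
      = kg⁻¹·m⁻²·s³·A².
  Combining: J·Gy⁻¹·Pa⁻²·H·kg⁻¹·kat⁻²·S = (kg·m²·s⁻²) · (m⁻²·s²) · (kg⁻²·m²·s⁴) · (kg·m²·s⁻²·A⁻²) · kg⁻¹ · (s²·mol⁻²) · (kg⁻¹·m⁻²·s³·A²) = kg⁻²·m²·s⁷·mol⁻².
Left is kg⁻¹·m⁴·s⁴·A⁻²·mol⁻²; right is kg⁻²·m²·s⁷·mol⁻² — different.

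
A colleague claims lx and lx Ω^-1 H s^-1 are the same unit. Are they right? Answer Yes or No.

Left side:
  lx = m⁻²·cd.
Right side:
  lx = lm/m² (illuminance = luminous flux per area),
      = m⁻²·cd.
  Ω = V/A (resistance = voltage per current),
      = kg·m²·s⁻³·A⁻².
  So Ω⁻¹ = kg⁻¹·m⁻²·s³·A².
  H = Wb/A (inductance = flux per current),
      = kg·m²·s⁻²·A⁻².
  Combining: lx·Ω⁻¹·H·s⁻¹ = (m⁻²·cd) · (kg⁻¹·m⁻²·s³·A²) · (kg·m²·s⁻²·A⁻²) · s⁻¹ = m⁻²·cd.
Both reduce to m⁻²·cd.

Yes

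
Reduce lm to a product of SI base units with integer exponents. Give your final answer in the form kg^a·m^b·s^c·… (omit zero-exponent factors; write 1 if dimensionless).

cd

lm = cd·sr = cd (luminous flux; sr is dimensionless).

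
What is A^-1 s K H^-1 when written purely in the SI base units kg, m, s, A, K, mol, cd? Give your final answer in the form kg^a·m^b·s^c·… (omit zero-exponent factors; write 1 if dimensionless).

H = Wb/A (inductance = flux per current),
    = kg·m²·s⁻²·A⁻².
So H⁻¹ = kg⁻¹·m⁻²·s²·A².
Combining: A⁻¹·s·K·H⁻¹ = A⁻¹ · s · K · (kg⁻¹·m⁻²·s²·A²) = kg⁻¹·m⁻²·s³·A·K.

kg⁻¹·m⁻²·s³·A·K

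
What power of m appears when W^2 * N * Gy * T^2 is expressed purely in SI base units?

7

W = J/s (power = energy per time),
    = kg·m²·s⁻³.
So W² = kg²·m⁴·s⁻⁶.
N = kg·m/s² = kg·m·s⁻² (force = mass × acceleration).
Gy = J/kg (absorbed dose = energy per mass),
    = m²·s⁻².
T = Wb/m² (flux density = flux per area),
    = kg·s⁻²·A⁻¹.
So T² = kg²·s⁻⁴·A⁻².
Combining: W²·N·Gy·T² = (kg²·m⁴·s⁻⁶) · (kg·m·s⁻²) · (m²·s⁻²) · (kg²·s⁻⁴·A⁻²) = kg⁵·m⁷·s⁻¹⁴·A⁻².
The exponent of m is 7.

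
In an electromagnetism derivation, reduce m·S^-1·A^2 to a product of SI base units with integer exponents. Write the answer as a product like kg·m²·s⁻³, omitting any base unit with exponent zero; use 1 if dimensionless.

kg·m³·s⁻³

S = kg⁻¹·m⁻²·s³·A².
So S⁻¹ = kg·m²·s⁻³·A⁻².
Combining: m·S⁻¹·A² = m · (kg·m²·s⁻³·A⁻²) · A² = kg·m³·s⁻³.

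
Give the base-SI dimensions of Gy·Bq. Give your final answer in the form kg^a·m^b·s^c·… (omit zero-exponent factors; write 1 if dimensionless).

m²·s⁻³

Gy = J/kg (absorbed dose = energy per mass),
    = m²·s⁻².
Bq = 1/s = s⁻¹ (activity is decays per second).
Combining: Gy·Bq = (m²·s⁻²) · s⁻¹ = m²·s⁻³.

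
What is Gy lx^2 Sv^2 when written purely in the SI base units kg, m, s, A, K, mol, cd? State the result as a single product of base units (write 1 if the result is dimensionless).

m²·s⁻⁶·cd²

Gy = m²·s⁻².
lx = m⁻²·cd.
So lx² = m⁻⁴·cd².
Sv = m²·s⁻².
So Sv² = m⁴·s⁻⁴.
Combining: Gy·lx²·Sv² = (m²·s⁻²) · (m⁻⁴·cd²) · (m⁴·s⁻⁴) = m²·s⁻⁶·cd².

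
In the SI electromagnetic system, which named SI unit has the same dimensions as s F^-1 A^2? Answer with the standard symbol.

F = C/V (capacitance = charge per voltage),
    = A·s/(kg·m²·s⁻³·A⁻¹) (substituting C and V),
    = kg⁻¹·m⁻²·s⁴·A².
So F⁻¹ = kg·m²·s⁻⁴·A⁻².
Combining: s·F⁻¹·A² = s · (kg·m²·s⁻⁴·A⁻²) · A² = kg·m²·s⁻³.
kg·m²·s⁻³ is the base-SI form of the watt.

W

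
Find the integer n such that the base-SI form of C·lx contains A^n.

C = A·s = s·A (charge = current × time).
lx = lm/m² (illuminance = luminous flux per area),
    = m⁻²·cd.
Combining: C·lx = (s·A) · (m⁻²·cd) = m⁻²·s·A·cd.
The exponent of A is 1.

1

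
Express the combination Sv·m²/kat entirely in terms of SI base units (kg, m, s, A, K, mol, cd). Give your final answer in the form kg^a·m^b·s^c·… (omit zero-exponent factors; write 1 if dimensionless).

kat = mol/s = s⁻¹·mol (catalytic activity).
So kat⁻¹ = s·mol⁻¹.
Sv = J/kg (equivalent dose = energy per mass),
    = m²·s⁻².
Combining: kat⁻¹·Sv·m² = (s·mol⁻¹) · (m²·s⁻²) · m² = m⁴·s⁻¹·mol⁻¹.

m⁴·s⁻¹·mol⁻¹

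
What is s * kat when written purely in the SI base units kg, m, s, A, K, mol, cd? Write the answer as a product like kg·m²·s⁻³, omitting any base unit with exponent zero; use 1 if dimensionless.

mol

kat = s⁻¹·mol.
Combining: s·kat = s · (s⁻¹·mol) = mol.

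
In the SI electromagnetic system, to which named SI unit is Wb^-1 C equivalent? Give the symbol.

Wb = kg·m²·s⁻²·A⁻¹.
So Wb⁻¹ = kg⁻¹·m⁻²·s²·A.
C = s·A.
Combining: Wb⁻¹·C = (kg⁻¹·m⁻²·s²·A) · (s·A) = kg⁻¹·m⁻²·s³·A².
kg⁻¹·m⁻²·s³·A² is the base-SI form of the siemens.

S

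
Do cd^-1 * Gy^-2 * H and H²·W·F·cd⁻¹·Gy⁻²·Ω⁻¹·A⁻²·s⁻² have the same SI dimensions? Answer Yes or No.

Yes

Left side:
  Gy = J/kg (absorbed dose = energy per mass),
      = m²·s⁻².
  So Gy⁻² = m⁻⁴·s⁴.
  H = Wb/A (inductance = flux per current),
      = kg·m²·s⁻²·A⁻².
  Combining: cd⁻¹·Gy⁻²·H = cd⁻¹ · (m⁻⁴·s⁴) · (kg·m²·s⁻²·A⁻²) = kg·m⁻²·s²·A⁻²·cd⁻¹.
Right side:
  H = kg·m²·s⁻²·A⁻².
  So H² = kg²·m⁴·s⁻⁴·A⁻⁴.
  W = kg·m²·s⁻³.
  F = kg⁻¹·m⁻²·s⁴·A².
  Gy = m²·s⁻².
  So Gy⁻² = m⁻⁴·s⁴.
  Ω = kg·m²·s⁻³·A⁻².
  So Ω⁻¹ = kg⁻¹·m⁻²·s³·A².
  Combining: H²·W·F·cd⁻¹·Gy⁻²·Ω⁻¹·A⁻²·s⁻² = (kg²·m⁴·s⁻⁴·A⁻⁴) · (kg·m²·s⁻³) · (kg⁻¹·m⁻²·s⁴·A²) · cd⁻¹ · (m⁻⁴·s⁴) · (kg⁻¹·m⁻²·s³·A²) · A⁻² · s⁻² = kg·m⁻²·s²·A⁻²·cd⁻¹.
Both reduce to kg·m⁻²·s²·A⁻²·cd⁻¹.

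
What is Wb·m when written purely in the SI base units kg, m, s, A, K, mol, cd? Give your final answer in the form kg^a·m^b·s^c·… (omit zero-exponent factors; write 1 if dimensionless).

Wb = V·s (flux: a volt is a weber per second),
    = kg·m²·s⁻²·A⁻¹.
Combining: Wb·m = (kg·m²·s⁻²·A⁻¹) · m = kg·m³·s⁻²·A⁻¹.

kg·m³·s⁻²·A⁻¹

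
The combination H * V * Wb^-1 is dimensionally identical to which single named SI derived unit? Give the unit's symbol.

Ω

H = kg·m²·s⁻²·A⁻².
V = kg·m²·s⁻³·A⁻¹.
Wb = kg·m²·s⁻²·A⁻¹.
So Wb⁻¹ = kg⁻¹·m⁻²·s²·A.
Combining: H·V·Wb⁻¹ = (kg·m²·s⁻²·A⁻²) · (kg·m²·s⁻³·A⁻¹) · (kg⁻¹·m⁻²·s²·A) = kg·m²·s⁻³·A⁻².
kg·m²·s⁻³·A⁻² is the base-SI form of the ohm.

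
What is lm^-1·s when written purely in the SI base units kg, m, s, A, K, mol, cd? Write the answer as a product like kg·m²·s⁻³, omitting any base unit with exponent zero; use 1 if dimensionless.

lm = cd·sr = cd (luminous flux; sr is dimensionless).
So lm⁻¹ = cd⁻¹.
Combining: lm⁻¹·s = cd⁻¹ · s = s·cd⁻¹.

s·cd⁻¹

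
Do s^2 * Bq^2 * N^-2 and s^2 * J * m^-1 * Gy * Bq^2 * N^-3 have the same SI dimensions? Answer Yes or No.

No

Left side:
  Bq = s⁻¹.
  So Bq² = s⁻².
  N = kg·m·s⁻².
  So N⁻² = kg⁻²·m⁻²·s⁴.
  Combining: s²·Bq²·N⁻² = s² · s⁻² · (kg⁻²·m⁻²·s⁴) = kg⁻²·m⁻²·s⁴.
Right side:
  J = N·m (work = force × distance),
      = kg·m²·s⁻².
  Gy = J/kg (absorbed dose = energy per mass),
      = m²·s⁻².
  Bq = 1/s = s⁻¹ (activity is decays per second).
  So Bq² = s⁻².
  N = kg·m/s² = kg·m·s⁻² (force = mass × acceleration).
  So N⁻³ = kg⁻³·m⁻³·s⁶.
  Combining: s²·J·m⁻¹·Gy·Bq²·N⁻³ = s² · (kg·m²·s⁻²) · m⁻¹ · (m²·s⁻²) · s⁻² · (kg⁻³·m⁻³·s⁶) = kg⁻²·s².
Left is kg⁻²·m⁻²·s⁴; right is kg⁻²·s² — different.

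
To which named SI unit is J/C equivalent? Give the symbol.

V

J = kg·m²·s⁻².
C = s·A.
So C⁻¹ = s⁻¹·A⁻¹.
Combining: J·C⁻¹ = (kg·m²·s⁻²) · (s⁻¹·A⁻¹) = kg·m²·s⁻³·A⁻¹.
kg·m²·s⁻³·A⁻¹ is the base-SI form of the volt.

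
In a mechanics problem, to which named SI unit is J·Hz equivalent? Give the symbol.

W

J = N·m (work = force × distance),
    = kg·m²·s⁻².
Hz = 1/s = s⁻¹ (frequency is cycles per second).
Combining: J·Hz = (kg·m²·s⁻²) · s⁻¹ = kg·m²·s⁻³.
kg·m²·s⁻³ is the base-SI form of the watt.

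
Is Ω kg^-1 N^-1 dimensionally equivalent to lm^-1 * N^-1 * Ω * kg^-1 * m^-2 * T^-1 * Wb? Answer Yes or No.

Left side:
  Ω = kg·m²·s⁻³·A⁻².
  N = kg·m·s⁻².
  So N⁻¹ = kg⁻¹·m⁻¹·s².
  Combining: Ω·kg⁻¹·N⁻¹ = (kg·m²·s⁻³·A⁻²) · kg⁻¹ · (kg⁻¹·m⁻¹·s²) = kg⁻¹·m·s⁻¹·A⁻².
Right side:
  lm = cd·sr = cd (luminous flux; sr is dimensionless).
  So lm⁻¹ = cd⁻¹.
  N = kg·m/s² = kg·m·s⁻² (force = mass × acceleration).
  So N⁻¹ = kg⁻¹·m⁻¹·s².
  Ω = V/A (resistance = voltage per current),
      = kg·m²·s⁻³·A⁻².
  T = Wb/m² (flux density = flux per area),
      = kg·s⁻²·A⁻¹.
  So T⁻¹ = kg⁻¹·s²·A.
  Wb = V·s (flux: a volt is a weber per second),
      = kg·m²·s⁻²·A⁻¹.
  Combining: lm⁻¹·N⁻¹·Ω·kg⁻¹·m⁻²·T⁻¹·Wb = cd⁻¹ · (kg⁻¹·m⁻¹·s²) · (kg·m²·s⁻³·A⁻²) · kg⁻¹ · m⁻² · (kg⁻¹·s²·A) · (kg·m²·s⁻²·A⁻¹) = kg⁻¹·m·s⁻¹·A⁻²·cd⁻¹.
Left is kg⁻¹·m·s⁻¹·A⁻²; right is kg⁻¹·m·s⁻¹·A⁻²·cd⁻¹ — different.

No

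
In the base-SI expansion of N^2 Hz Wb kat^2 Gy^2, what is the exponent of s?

-13

N = kg·m·s⁻².
So N² = kg²·m²·s⁻⁴.
Hz = s⁻¹.
Wb = kg·m²·s⁻²·A⁻¹.
kat = s⁻¹·mol.
So kat² = s⁻²·mol².
Gy = m²·s⁻².
So Gy² = m⁴·s⁻⁴.
Combining: N²·Hz·Wb·kat²·Gy² = (kg²·m²·s⁻⁴) · s⁻¹ · (kg·m²·s⁻²·A⁻¹) · (s⁻²·mol²) · (m⁴·s⁻⁴) = kg³·m⁸·s⁻¹³·A⁻¹·mol².
The exponent of s is -13.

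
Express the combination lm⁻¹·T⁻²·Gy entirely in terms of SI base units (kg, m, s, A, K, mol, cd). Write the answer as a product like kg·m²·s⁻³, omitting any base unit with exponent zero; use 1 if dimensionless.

kg⁻²·m²·s²·A²·cd⁻¹

lm = cd.
So lm⁻¹ = cd⁻¹.
T = kg·s⁻²·A⁻¹.
So T⁻² = kg⁻²·s⁴·A².
Gy = m²·s⁻².
Combining: lm⁻¹·T⁻²·Gy = cd⁻¹ · (kg⁻²·s⁴·A²) · (m²·s⁻²) = kg⁻²·m²·s²·A²·cd⁻¹.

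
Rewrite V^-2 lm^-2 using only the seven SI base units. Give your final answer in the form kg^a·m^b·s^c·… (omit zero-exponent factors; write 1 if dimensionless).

kg⁻²·m⁻⁴·s⁶·A²·cd⁻²

V = W/A (potential = power per current),
    = kg·m²·s⁻³·A⁻¹.
So V⁻² = kg⁻²·m⁻⁴·s⁶·A².
lm = cd·sr = cd (luminous flux; sr is dimensionless).
So lm⁻² = cd⁻².
Combining: V⁻²·lm⁻² = (kg⁻²·m⁻⁴·s⁶·A²) · cd⁻² = kg⁻²·m⁻⁴·s⁶·A²·cd⁻².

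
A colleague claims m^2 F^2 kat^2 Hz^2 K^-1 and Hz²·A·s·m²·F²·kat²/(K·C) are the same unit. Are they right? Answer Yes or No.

Left side:
  F = C/V (capacitance = charge per voltage),
      = A·s/(kg·m²·s⁻³·A⁻¹) (substituting C and V),
      = kg⁻¹·m⁻²·s⁴·A².
  So F² = kg⁻²·m⁻⁴·s⁸·A⁴.
  kat = mol/s = s⁻¹·mol (catalytic activity).
  So kat² = s⁻²·mol².
  Hz = 1/s = s⁻¹ (frequency is cycles per second).
  So Hz² = s⁻².
  Combining: m²·F²·kat²·Hz²·K⁻¹ = m² · (kg⁻²·m⁻⁴·s⁸·A⁴) · (s⁻²·mol²) · s⁻² · K⁻¹ = kg⁻²·m⁻²·s⁴·A⁴·K⁻¹·mol².
Right side:
  Hz = s⁻¹.
  So Hz² = s⁻².
  C = s·A.
  So C⁻¹ = s⁻¹·A⁻¹.
  F = kg⁻¹·m⁻²·s⁴·A².
  So F² = kg⁻²·m⁻⁴·s⁸·A⁴.
  kat = s⁻¹·mol.
  So kat² = s⁻²·mol².
  Combining: K⁻¹·Hz²·C⁻¹·A·s·m²·F²·kat² = K⁻¹ · s⁻² · (s⁻¹·A⁻¹) · A · s · m² · (kg⁻²·m⁻⁴·s⁸·A⁴) · (s⁻²·mol²) = kg⁻²·m⁻²·s⁴·A⁴·K⁻¹·mol².
Both reduce to kg⁻²·m⁻²·s⁴·A⁴·K⁻¹·mol².

Yes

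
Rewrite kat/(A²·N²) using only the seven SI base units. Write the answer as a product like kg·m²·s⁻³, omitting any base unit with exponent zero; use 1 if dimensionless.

kat = s⁻¹·mol.
N = kg·m·s⁻².
So N⁻² = kg⁻²·m⁻²·s⁴.
Combining: A⁻²·kat·N⁻² = A⁻² · (s⁻¹·mol) · (kg⁻²·m⁻²·s⁴) = kg⁻²·m⁻²·s³·A⁻²·mol.

kg⁻²·m⁻²·s³·A⁻²·mol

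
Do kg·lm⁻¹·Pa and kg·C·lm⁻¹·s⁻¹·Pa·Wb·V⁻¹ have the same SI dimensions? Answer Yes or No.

Left side:
  lm = cd·sr = cd (luminous flux; sr is dimensionless).
  So lm⁻¹ = cd⁻¹.
  Pa = N/m² (pressure = force per area),
      = kg·m⁻¹·s⁻².
  Combining: kg·lm⁻¹·Pa = kg · cd⁻¹ · (kg·m⁻¹·s⁻²) = kg²·m⁻¹·s⁻²·cd⁻¹.
Right side:
  C = s·A.
  lm = cd.
  So lm⁻¹ = cd⁻¹.
  Pa = kg·m⁻¹·s⁻².
  Wb = kg·m²·s⁻²·A⁻¹.
  V = kg·m²·s⁻³·A⁻¹.
  So V⁻¹ = kg⁻¹·m⁻²·s³·A.
  Combining: kg·C·lm⁻¹·s⁻¹·Pa·Wb·V⁻¹ = kg · (s·A) · cd⁻¹ · s⁻¹ · (kg·m⁻¹·s⁻²) · (kg·m²·s⁻²·A⁻¹) · (kg⁻¹·m⁻²·s³·A) = kg²·m⁻¹·s⁻¹·A·cd⁻¹.
Left is kg²·m⁻¹·s⁻²·cd⁻¹; right is kg²·m⁻¹·s⁻¹·A·cd⁻¹ — different.

No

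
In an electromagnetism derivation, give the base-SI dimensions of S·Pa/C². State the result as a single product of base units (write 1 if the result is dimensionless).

C = s·A.
So C⁻² = s⁻²·A⁻².
S = kg⁻¹·m⁻²·s³·A².
Pa = kg·m⁻¹·s⁻².
Combining: C⁻²·S·Pa = (s⁻²·A⁻²) · (kg⁻¹·m⁻²·s³·A²) · (kg·m⁻¹·s⁻²) = m⁻³·s⁻¹.

m⁻³·s⁻¹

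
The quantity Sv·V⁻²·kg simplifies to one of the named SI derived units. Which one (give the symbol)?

F

Sv = J/kg (equivalent dose = energy per mass),
    = m²·s⁻².
V = W/A (potential = power per current),
    = kg·m²·s⁻³·A⁻¹.
So V⁻² = kg⁻²·m⁻⁴·s⁶·A².
Combining: Sv·V⁻²·kg = (m²·s⁻²) · (kg⁻²·m⁻⁴·s⁶·A²) · kg = kg⁻¹·m⁻²·s⁴·A².
kg⁻¹·m⁻²·s⁴·A² is the base-SI form of the farad.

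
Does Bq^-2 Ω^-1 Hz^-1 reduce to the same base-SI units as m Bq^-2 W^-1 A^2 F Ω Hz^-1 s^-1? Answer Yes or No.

No

Left side:
  Bq = s⁻¹.
  So Bq⁻² = s².
  Ω = kg·m²·s⁻³·A⁻².
  So Ω⁻¹ = kg⁻¹·m⁻²·s³·A².
  Hz = s⁻¹.
  So Hz⁻¹ = s.
  Combining: Bq⁻²·Ω⁻¹·Hz⁻¹ = s² · (kg⁻¹·m⁻²·s³·A²) · s = kg⁻¹·m⁻²·s⁶·A².
Right side:
  Bq = 1/s = s⁻¹ (activity is decays per second).
  So Bq⁻² = s².
  W = J/s (power = energy per time),
      = kg·m²·s⁻³.
  So W⁻¹ = kg⁻¹·m⁻²·s³.
  F = C/V (capacitance = charge per voltage),
      = A·s/(kg·m²·s⁻³·A⁻¹) (substituting C and V),
      = kg⁻¹·m⁻²·s⁴·A².
  Ω = V/A (resistance = voltage per current),
      = kg·m²·s⁻³·A⁻².
  Hz = 1/s = s⁻¹ (frequency is cycles per second).
  So Hz⁻¹ = s.
  Combining: m·Bq⁻²·W⁻¹·A²·F·Ω·Hz⁻¹·s⁻¹ = m · s² · (kg⁻¹·m⁻²·s³) · A² · (kg⁻¹·m⁻²·s⁴·A²) · (kg·m²·s⁻³·A⁻²) · s · s⁻¹ = kg⁻¹·m⁻¹·s⁶·A².
Left is kg⁻¹·m⁻²·s⁶·A²; right is kg⁻¹·m⁻¹·s⁶·A² — different.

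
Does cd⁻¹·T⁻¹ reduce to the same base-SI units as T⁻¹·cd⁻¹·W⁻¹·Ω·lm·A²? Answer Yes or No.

Left side:
  T = Wb/m² (flux density = flux per area),
      = kg·s⁻²·A⁻¹.
  So T⁻¹ = kg⁻¹·s²·A.
  Combining: cd⁻¹·T⁻¹ = cd⁻¹ · (kg⁻¹·s²·A) = kg⁻¹·s²·A·cd⁻¹.
Right side:
  T = kg·s⁻²·A⁻¹.
  So T⁻¹ = kg⁻¹·s²·A.
  W = kg·m²·s⁻³.
  So W⁻¹ = kg⁻¹·m⁻²·s³.
  Ω = kg·m²·s⁻³·A⁻².
  lm = cd.
  Combining: T⁻¹·cd⁻¹·W⁻¹·Ω·lm·A² = (kg⁻¹·s²·A) · cd⁻¹ · (kg⁻¹·m⁻²·s³) · (kg·m²·s⁻³·A⁻²) · cd · A² = kg⁻¹·s²·A.
Left is kg⁻¹·s²·A·cd⁻¹; right is kg⁻¹·s²·A — different.

No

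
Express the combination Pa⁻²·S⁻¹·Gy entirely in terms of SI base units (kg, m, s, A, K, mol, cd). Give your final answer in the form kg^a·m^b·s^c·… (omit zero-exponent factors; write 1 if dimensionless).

kg⁻¹·m⁶·s⁻¹·A⁻²

Pa = kg·m⁻¹·s⁻².
So Pa⁻² = kg⁻²·m²·s⁴.
S = kg⁻¹·m⁻²·s³·A².
So S⁻¹ = kg·m²·s⁻³·A⁻².
Gy = m²·s⁻².
Combining: Pa⁻²·S⁻¹·Gy = (kg⁻²·m²·s⁴) · (kg·m²·s⁻³·A⁻²) · (m²·s⁻²) = kg⁻¹·m⁶·s⁻¹·A⁻².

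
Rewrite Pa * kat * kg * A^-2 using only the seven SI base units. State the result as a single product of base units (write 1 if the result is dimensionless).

Pa = kg·m⁻¹·s⁻².
kat = s⁻¹·mol.
Combining: Pa·kat·kg·A⁻² = (kg·m⁻¹·s⁻²) · (s⁻¹·mol) · kg · A⁻² = kg²·m⁻¹·s⁻³·A⁻²·mol.

kg²·m⁻¹·s⁻³·A⁻²·mol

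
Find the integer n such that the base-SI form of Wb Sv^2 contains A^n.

Wb = V·s (flux: a volt is a weber per second),
    = kg·m²·s⁻²·A⁻¹.
Sv = J/kg (equivalent dose = energy per mass),
    = m²·s⁻².
So Sv² = m⁴·s⁻⁴.
Combining: Wb·Sv² = (kg·m²·s⁻²·A⁻¹) · (m⁴·s⁻⁴) = kg·m⁶·s⁻⁶·A⁻¹.
The exponent of A is -1.

-1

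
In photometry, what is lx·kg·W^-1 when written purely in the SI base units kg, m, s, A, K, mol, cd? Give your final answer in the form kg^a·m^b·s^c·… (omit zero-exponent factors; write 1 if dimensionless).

lx = lm/m² (illuminance = luminous flux per area),
    = m⁻²·cd.
W = J/s (power = energy per time),
    = kg·m²·s⁻³.
So W⁻¹ = kg⁻¹·m⁻²·s³.
Combining: lx·kg·W⁻¹ = (m⁻²·cd) · kg · (kg⁻¹·m⁻²·s³) = m⁻⁴·s³·cd.

m⁻⁴·s³·cd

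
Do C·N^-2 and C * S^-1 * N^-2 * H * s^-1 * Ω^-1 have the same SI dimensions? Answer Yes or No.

No

Left side:
  C = s·A.
  N = kg·m·s⁻².
  So N⁻² = kg⁻²·m⁻²·s⁴.
  Combining: C·N⁻² = (s·A) · (kg⁻²·m⁻²·s⁴) = kg⁻²·m⁻²·s⁵·A.
Right side:
  C = s·A.
  S = kg⁻¹·m⁻²·s³·A².
  So S⁻¹ = kg·m²·s⁻³·A⁻².
  N = kg·m·s⁻².
  So N⁻² = kg⁻²·m⁻²·s⁴.
  H = kg·m²·s⁻²·A⁻².
  Ω = kg·m²·s⁻³·A⁻².
  So Ω⁻¹ = kg⁻¹·m⁻²·s³·A².
  Combining: C·S⁻¹·N⁻²·H·s⁻¹·Ω⁻¹ = (s·A) · (kg·m²·s⁻³·A⁻²) · (kg⁻²·m⁻²·s⁴) · (kg·m²·s⁻²·A⁻²) · s⁻¹ · (kg⁻¹·m⁻²·s³·A²) = kg⁻¹·s²·A⁻¹.
Left is kg⁻²·m⁻²·s⁵·A; right is kg⁻¹·s²·A⁻¹ — different.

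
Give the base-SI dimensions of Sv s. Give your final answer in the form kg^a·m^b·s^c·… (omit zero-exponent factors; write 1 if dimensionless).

Sv = m²·s⁻².
Combining: Sv·s = (m²·s⁻²) · s = m²·s⁻¹.

m²·s⁻¹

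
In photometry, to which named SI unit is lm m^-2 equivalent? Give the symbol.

lm = cd·sr = cd (luminous flux; sr is dimensionless).
Combining: lm·m⁻² = cd · m⁻² = m⁻²·cd.
m⁻²·cd is the base-SI form of the lux.

lx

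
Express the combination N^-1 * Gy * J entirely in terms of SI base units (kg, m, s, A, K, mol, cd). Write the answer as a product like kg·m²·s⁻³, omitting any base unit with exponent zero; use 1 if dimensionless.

N = kg·m/s² = kg·m·s⁻² (force = mass × acceleration).
So N⁻¹ = kg⁻¹·m⁻¹·s².
Gy = J/kg (absorbed dose = energy per mass),
    = m²·s⁻².
J = N·m (work = force × distance),
    = kg·m²·s⁻².
Combining: N⁻¹·Gy·J = (kg⁻¹·m⁻¹·s²) · (m²·s⁻²) · (kg·m²·s⁻²) = m³·s⁻².

m³·s⁻²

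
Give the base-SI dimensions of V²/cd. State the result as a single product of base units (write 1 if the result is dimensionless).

V = kg·m²·s⁻³·A⁻¹.
So V² = kg²·m⁴·s⁻⁶·A⁻².
Combining: V²·cd⁻¹ = (kg²·m⁴·s⁻⁶·A⁻²) · cd⁻¹ = kg²·m⁴·s⁻⁶·A⁻²·cd⁻¹.

kg²·m⁴·s⁻⁶·A⁻²·cd⁻¹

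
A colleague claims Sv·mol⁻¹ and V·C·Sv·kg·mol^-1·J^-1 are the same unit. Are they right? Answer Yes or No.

Left side:
  Sv = J/kg (equivalent dose = energy per mass),
      = m²·s⁻².
  Combining: Sv·mol⁻¹ = (m²·s⁻²) · mol⁻¹ = m²·s⁻²·mol⁻¹.
Right side:
  V = W/A (potential = power per current),
      = kg·m²·s⁻³·A⁻¹.
  C = A·s = s·A (charge = current × time).
  Sv = J/kg (equivalent dose = energy per mass),
      = m²·s⁻².
  J = N·m (work = force × distance),
      = kg·m²·s⁻².
  So J⁻¹ = kg⁻¹·m⁻²·s².
  Combining: V·C·Sv·kg·mol⁻¹·J⁻¹ = (kg·m²·s⁻³·A⁻¹) · (s·A) · (m²·s⁻²) · kg · mol⁻¹ · (kg⁻¹·m⁻²·s²) = kg·m²·s⁻²·mol⁻¹.
Left is m²·s⁻²·mol⁻¹; right is kg·m²·s⁻²·mol⁻¹ — different.

No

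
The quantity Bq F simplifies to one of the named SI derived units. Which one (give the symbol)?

Bq = s⁻¹.
F = kg⁻¹·m⁻²·s⁴·A².
Combining: Bq·F = s⁻¹ · (kg⁻¹·m⁻²·s⁴·A²) = kg⁻¹·m⁻²·s³·A².
kg⁻¹·m⁻²·s³·A² is the base-SI form of the siemens.

S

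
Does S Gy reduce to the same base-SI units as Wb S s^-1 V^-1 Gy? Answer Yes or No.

Left side:
  S = 1/Ω (conductance is reciprocal resistance),
      = kg⁻¹·m⁻²·s³·A².
  Gy = J/kg (absorbed dose = energy per mass),
      = m²·s⁻².
  Combining: S·Gy = (kg⁻¹·m⁻²·s³·A²) · (m²·s⁻²) = kg⁻¹·s·A².
Right side:
  Wb = kg·m²·s⁻²·A⁻¹.
  S = kg⁻¹·m⁻²·s³·A².
  V = kg·m²·s⁻³·A⁻¹.
  So V⁻¹ = kg⁻¹·m⁻²·s³·A.
  Gy = m²·s⁻².
  Combining: Wb·S·s⁻¹·V⁻¹·Gy = (kg·m²·s⁻²·A⁻¹) · (kg⁻¹·m⁻²·s³·A²) · s⁻¹ · (kg⁻¹·m⁻²·s³·A) · (m²·s⁻²) = kg⁻¹·s·A².
Both reduce to kg⁻¹·s·A².

Yes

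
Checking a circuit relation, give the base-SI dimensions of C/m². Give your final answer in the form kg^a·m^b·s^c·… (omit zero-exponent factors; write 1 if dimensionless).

m⁻²·s·A

C = s·A.
Combining: C·m⁻² = (s·A) · m⁻² = m⁻²·s·A.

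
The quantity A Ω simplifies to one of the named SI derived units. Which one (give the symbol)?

Ω = V/A (resistance = voltage per current),
    = kg·m²·s⁻³·A⁻².
Combining: A·Ω = A · (kg·m²·s⁻³·A⁻²) = kg·m²·s⁻³·A⁻¹.
kg·m²·s⁻³·A⁻¹ is the base-SI form of the volt.

V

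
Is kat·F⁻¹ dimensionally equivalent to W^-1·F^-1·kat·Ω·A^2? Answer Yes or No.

Yes

Left side:
  kat = mol/s = s⁻¹·mol (catalytic activity).
  F = C/V (capacitance = charge per voltage),
      = A·s/(kg·m²·s⁻³·A⁻¹) (substituting C and V),
      = kg⁻¹·m⁻²·s⁴·A².
  So F⁻¹ = kg·m²·s⁻⁴·A⁻².
  Combining: kat·F⁻¹ = (s⁻¹·mol) · (kg·m²·s⁻⁴·A⁻²) = kg·m²·s⁻⁵·A⁻²·mol.
Right side:
  W = J/s (power = energy per time),
      = kg·m²·s⁻³.
  So W⁻¹ = kg⁻¹·m⁻²·s³.
  F = C/V (capacitance = charge per voltage),
      = A·s/(kg·m²·s⁻³·A⁻¹) (substituting C and V),
      = kg⁻¹·m⁻²·s⁴·A².
  So F⁻¹ = kg·m²·s⁻⁴·A⁻².
  kat = mol/s = s⁻¹·mol (catalytic activity).
  Ω = V/A (resistance = voltage per current),
      = kg·m²·s⁻³·A⁻².
  Combining: W⁻¹·F⁻¹·kat·Ω·A² = (kg⁻¹·m⁻²·s³) · (kg·m²·s⁻⁴·A⁻²) · (s⁻¹·mol) · (kg·m²·s⁻³·A⁻²) · A² = kg·m²·s⁻⁵·A⁻²·mol.
Both reduce to kg·m²·s⁻⁵·A⁻²·mol.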